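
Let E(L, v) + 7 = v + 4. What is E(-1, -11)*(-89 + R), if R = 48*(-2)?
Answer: 2590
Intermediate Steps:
E(L, v) = -3 + v (E(L, v) = -7 + (v + 4) = -7 + (4 + v) = -3 + v)
R = -96
E(-1, -11)*(-89 + R) = (-3 - 11)*(-89 - 96) = -14*(-185) = 2590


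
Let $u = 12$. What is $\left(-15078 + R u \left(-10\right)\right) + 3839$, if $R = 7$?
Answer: $-12079$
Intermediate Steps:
$\left(-15078 + R u \left(-10\right)\right) + 3839 = \left(-15078 + 7 \cdot 12 \left(-10\right)\right) + 3839 = \left(-15078 + 84 \left(-10\right)\right) + 3839 = \left(-15078 - 840\right) + 3839 = -15918 + 3839 = -12079$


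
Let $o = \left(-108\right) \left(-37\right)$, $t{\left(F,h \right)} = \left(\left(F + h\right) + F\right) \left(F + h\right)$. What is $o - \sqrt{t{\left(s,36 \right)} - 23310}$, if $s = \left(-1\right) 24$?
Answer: $3996 - 3 i \sqrt{2606} \approx 3996.0 - 153.15 i$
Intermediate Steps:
$s = -24$
$t{\left(F,h \right)} = \left(F + h\right) \left(h + 2 F\right)$ ($t{\left(F,h \right)} = \left(h + 2 F\right) \left(F + h\right) = \left(F + h\right) \left(h + 2 F\right)$)
$o = 3996$
$o - \sqrt{t{\left(s,36 \right)} - 23310} = 3996 - \sqrt{\left(36^{2} + 2 \left(-24\right)^{2} + 3 \left(-24\right) 36\right) - 23310} = 3996 - \sqrt{\left(1296 + 2 \cdot 576 - 2592\right) - 23310} = 3996 - \sqrt{\left(1296 + 1152 - 2592\right) - 23310} = 3996 - \sqrt{-144 - 23310} = 3996 - \sqrt{-23454} = 3996 - 3 i \sqrt{2606}$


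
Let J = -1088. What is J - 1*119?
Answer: -1207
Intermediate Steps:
J - 1*119 = -1088 - 1*119 = -1088 - 119 = -1207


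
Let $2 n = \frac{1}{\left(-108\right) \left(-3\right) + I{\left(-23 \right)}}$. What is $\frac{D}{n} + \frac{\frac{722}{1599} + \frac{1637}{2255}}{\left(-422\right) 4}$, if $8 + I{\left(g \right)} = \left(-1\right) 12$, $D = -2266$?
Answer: $- \frac{204525319868033}{148451160} \approx -1.3777 \cdot 10^{6}$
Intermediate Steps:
$I{\left(g \right)} = -20$ ($I{\left(g \right)} = -8 - 12 = -20$)
$n = \frac{1}{608}$ ($n = \frac{1}{2 \left(\left(-108\right) \left(-3\right) - 20\right)} = \frac{1}{2 \left(324 - 20\right)} = \frac{1}{2 \cdot 304} = \frac{1}{2} \cdot \frac{1}{304} = \frac{1}{608} \approx 0.0016447$)
$\frac{D}{n} + \frac{\frac{722}{1599} + \frac{1637}{2255}}{\left(-422\right) 4} = - 2266 \frac{1}{\frac{1}{608}} + \frac{\frac{722}{1599} + \frac{1637}{2255}}{\left(-422\right) 4} = \left(-2266\right) 608 + \frac{722 \cdot \frac{1}{1599} + 1637 \cdot \frac{1}{2255}}{-1688} = -1377728 + \left(\frac{722}{1599} + \frac{1637}{2255}\right) \left(- \frac{1}{1688}\right) = -1377728 + \frac{103553}{87945} \left(- \frac{1}{1688}\right) = -1377728 - \frac{103553}{148451160} = - \frac{204525319868033}{148451160}$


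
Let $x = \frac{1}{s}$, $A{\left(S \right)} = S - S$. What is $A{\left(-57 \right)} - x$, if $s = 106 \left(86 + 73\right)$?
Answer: $- \frac{1}{16854} \approx -5.9333 \cdot 10^{-5}$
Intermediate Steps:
$A{\left(S \right)} = 0$
$s = 16854$ ($s = 106 \cdot 159 = 16854$)
$x = \frac{1}{16854} \approx 5.9333 \cdot 10^{-5}$
$A{\left(-57 \right)} - x = 0 - \frac{1}{16854} = - \frac{1}{16854}$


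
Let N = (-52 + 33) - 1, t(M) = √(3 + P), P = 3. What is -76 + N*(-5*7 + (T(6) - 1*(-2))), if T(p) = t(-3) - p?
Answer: 704 - 20*√6 ≈ 655.01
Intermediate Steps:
t(M) = √6 (t(M) = √(3 + 3) = √6)
T(p) = √6 - p
N = -20 (N = -19 - 1 = -20)
-76 + N*(-5*7 + (T(6) - 1*(-2))) = -76 - 20*(-5*7 + ((√6 - 1*6) - 1*(-2))) = -76 - 20*(-35 + ((√6 - 6) + 2)) = -76 - 20*(-35 + ((-6 + √6) + 2)) = -76 - 20*(-35 + (-4 + √6)) = -76 - 20*(-39 + √6) = -76 + (780 - 20*√6) = 704 - 20*√6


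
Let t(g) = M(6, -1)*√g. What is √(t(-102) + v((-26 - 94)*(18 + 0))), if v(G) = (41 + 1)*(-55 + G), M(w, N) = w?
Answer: √(-93030 + 6*I*√102) ≈ 0.0993 + 305.01*I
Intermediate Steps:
t(g) = 6*√g
v(G) = -2310 + 42*G (v(G) = 42*(-55 + G) = -2310 + 42*G)
√(t(-102) + v((-26 - 94)*(18 + 0))) = √(6*√(-102) + (-2310 + 42*((-26 - 94)*(18 + 0)))) = √(6*(I*√102) + (-2310 + 42*(-120*18))) = √(6*I*√102 + (-2310 + 42*(-2160))) = √(6*I*√102 + (-2310 - 90720)) = √(6*I*√102 - 93030) = √(-93030 + 6*I*√102)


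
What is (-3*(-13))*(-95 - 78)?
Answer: -6747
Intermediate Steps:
(-3*(-13))*(-95 - 78) = 39*(-173) = -6747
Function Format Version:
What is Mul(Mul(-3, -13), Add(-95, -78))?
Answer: -6747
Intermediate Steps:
Mul(Mul(-3, -13), Add(-95, -78)) = Mul(39, -173) = -6747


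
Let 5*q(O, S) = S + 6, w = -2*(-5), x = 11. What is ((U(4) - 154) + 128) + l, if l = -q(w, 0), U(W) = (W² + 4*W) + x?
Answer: 79/5 ≈ 15.800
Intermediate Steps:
w = 10
U(W) = 11 + W² + 4*W (U(W) = (W² + 4*W) + 11 = 11 + W² + 4*W)
q(O, S) = 6/5 + S/5 (q(O, S) = (S + 6)/5 = (6 + S)/5 = 6/5 + S/5)
l = -6/5 (l = -(6/5 + (⅕)*0) = -(6/5 + 0) = -1*6/5 = -6/5 ≈ -1.2000)
((U(4) - 154) + 128) + l = (((11 + 4² + 4*4) - 154) + 128) - 6/5 = (((11 + 16 + 16) - 154) + 128) - 6/5 = ((43 - 154) + 128) - 6/5 = (-111 + 128) - 6/5 = 17 - 6/5 = 79/5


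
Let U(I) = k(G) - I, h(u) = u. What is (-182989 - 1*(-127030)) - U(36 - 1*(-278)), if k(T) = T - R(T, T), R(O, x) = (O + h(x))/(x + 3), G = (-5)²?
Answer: -779355/14 ≈ -55668.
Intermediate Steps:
G = 25
R(O, x) = (O + x)/(3 + x) (R(O, x) = (O + x)/(x + 3) = (O + x)/(3 + x))
k(T) = T - 2*T/(3 + T) (k(T) = T - (T + T)/(3 + T) = T - 2*T/(3 + T))
U(I) = 325/14 - I (U(I) = 25*(1 + 25)/(3 + 25) - I = 25*26/28 - I = 25*(1/28)*26 - I = 325/14 - I)
(-182989 - 1*(-127030)) - U(36 - 1*(-278)) = (-182989 - 1*(-127030)) - (325/14 - (36 - 1*(-278))) = (-182989 + 127030) - (325/14 - (36 + 278)) = -55959 - (325/14 - 1*314) = -55959 - (325/14 - 314) = -55959 - 1*(-4071/14) = -55959 + 4071/14 = -779355/14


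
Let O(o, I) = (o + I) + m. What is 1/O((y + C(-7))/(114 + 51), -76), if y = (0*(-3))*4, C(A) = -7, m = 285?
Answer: 165/34478 ≈ 0.0047857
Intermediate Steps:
y = 0 (y = 0*4 = 0)
O(o, I) = 285 + I + o (O(o, I) = (o + I) + 285 = (I + o) + 285 = 285 + I + o)
1/O((y + C(-7))/(114 + 51), -76) = 1/(285 - 76 + (0 - 7)/(114 + 51)) = 1/(285 - 76 - 7/165) = 1/(34478/165) = 165/34478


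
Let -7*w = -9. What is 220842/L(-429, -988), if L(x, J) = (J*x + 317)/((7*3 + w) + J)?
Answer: -1492891920/2969183 ≈ -502.80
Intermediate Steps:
w = 9/7 (w = -⅐*(-9) = 9/7 ≈ 1.2857)
L(x, J) = (317 + J*x)/(156/7 + J) (L(x, J) = (J*x + 317)/((7*3 + 9/7) + J) = (317 + J*x)/((21 + 9/7) + J) = (317 + J*x)/(156/7 + J))
220842/L(-429, -988) = 220842/((7*(317 - 988*(-429))/(156 + 7*(-988)))) = 220842/((7*(317 + 423852)/(156 - 6916))) = 220842/((7*424169/(-6760))) = 220842/((7*(-1/6760)*424169)) = 220842/(-2969183/6760) = 220842*(-6760/2969183) = -1492891920/2969183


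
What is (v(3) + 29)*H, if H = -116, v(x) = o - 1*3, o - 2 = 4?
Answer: -3712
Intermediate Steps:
o = 6 (o = 2 + 4 = 6)
v(x) = 3 (v(x) = 6 - 1*3 = 6 - 3 = 3)
(v(3) + 29)*H = (3 + 29)*(-116) = 32*(-116) = -3712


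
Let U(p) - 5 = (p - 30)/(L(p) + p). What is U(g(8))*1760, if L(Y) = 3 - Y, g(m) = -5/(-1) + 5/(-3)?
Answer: -61600/9 ≈ -6844.4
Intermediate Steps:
g(m) = 10/3 (g(m) = -5*(-1) + 5*(-⅓) = 5 - 5/3 = 10/3)
U(p) = -5 + p/3 (U(p) = 5 + (p - 30)/((3 - p) + p) = 5 + (-30 + p)/3 = 5 + (-30 + p)*(⅓) = 5 + (-10 + p/3) = -5 + p/3)
U(g(8))*1760 = (-5 + (⅓)*(10/3))*1760 = (-5 + 10/9)*1760 = -35/9*1760 = -61600/9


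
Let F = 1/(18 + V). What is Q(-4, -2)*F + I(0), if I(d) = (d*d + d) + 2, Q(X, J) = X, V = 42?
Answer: 29/15 ≈ 1.9333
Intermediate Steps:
F = 1/60 (F = 1/(18 + 42) = 1/60 ≈ 0.016667)
I(d) = 2 + d + d**2 (I(d) = (d**2 + d) + 2 = (d + d**2) + 2 = 2 + d + d**2)
Q(-4, -2)*F + I(0) = -4*1/60 + (2 + 0 + 0**2) = -1/15 + (2 + 0 + 0) = -1/15 + 2 = 29/15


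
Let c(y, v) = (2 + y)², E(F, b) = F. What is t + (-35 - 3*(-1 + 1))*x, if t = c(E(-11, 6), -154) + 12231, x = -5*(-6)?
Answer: 11262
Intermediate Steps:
x = 30
t = 12312 (t = (2 - 11)² + 12231 = (-9)² + 12231 = 81 + 12231 = 12312)
t + (-35 - 3*(-1 + 1))*x = 12312 + (-35 - 3*(-1 + 1))*30 = 12312 + (-35 - 3*0)*30 = 12312 + (-35 + 0)*30 = 12312 - 35*30 = 12312 - 1050 = 11262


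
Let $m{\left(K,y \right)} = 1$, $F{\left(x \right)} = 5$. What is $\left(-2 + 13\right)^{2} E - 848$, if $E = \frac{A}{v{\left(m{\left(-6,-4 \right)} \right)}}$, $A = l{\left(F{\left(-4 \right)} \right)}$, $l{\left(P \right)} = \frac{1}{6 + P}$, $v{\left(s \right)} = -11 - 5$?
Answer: $- \frac{13579}{16} \approx -848.69$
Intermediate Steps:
$v{\left(s \right)} = -16$ ($v{\left(s \right)} = -11 - 5 = -16$)
$A = \frac{1}{11}$ ($A = \frac{1}{6 + 5} = \frac{1}{11} \approx 0.090909$)
$E = - \frac{1}{176}$ ($E = \frac{1}{11 \left(-16\right)} = \frac{1}{11} \left(- \frac{1}{16}\right) = - \frac{1}{176} \approx -0.0056818$)
$\left(-2 + 13\right)^{2} E - 848 = \left(-2 + 13\right)^{2} \left(- \frac{1}{176}\right) - 848 = 11^{2} \left(- \frac{1}{176}\right) - 848 = 121 \left(- \frac{1}{176}\right) - 848 = - \frac{11}{16} - 848 = - \frac{13579}{16}$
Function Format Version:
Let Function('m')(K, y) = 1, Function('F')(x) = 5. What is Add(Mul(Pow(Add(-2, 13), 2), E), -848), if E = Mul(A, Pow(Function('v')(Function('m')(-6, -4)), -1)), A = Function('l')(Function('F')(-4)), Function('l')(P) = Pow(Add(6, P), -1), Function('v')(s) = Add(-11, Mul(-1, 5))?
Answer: Rational(-13579, 16) ≈ -848.69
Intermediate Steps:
Function('v')(s) = -16 (Function('v')(s) = Add(-11, -5) = -16)
A = Rational(1, 11) (A = Pow(Add(6, 5), -1) = Pow(11, -1) = Rational(1, 11) ≈ 0.090909)
E = Rational(-1, 176) (E = Mul(Rational(1, 11), Pow(-16, -1)) = Mul(Rational(1, 11), Rational(-1, 16)) = Rational(-1, 176) ≈ -0.0056818)
Add(Mul(Pow(Add(-2, 13), 2), E), -848) = Add(Mul(Pow(Add(-2, 13), 2), Rational(-1, 176)), -848) = Add(Mul(Pow(11, 2), Rational(-1, 176)), -848) = Add(Mul(121, Rational(-1, 176)), -848) = Add(Rational(-11, 16), -848) = Rational(-13579, 16)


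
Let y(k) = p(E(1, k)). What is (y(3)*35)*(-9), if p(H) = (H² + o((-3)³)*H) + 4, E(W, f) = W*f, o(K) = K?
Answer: 21420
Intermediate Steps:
p(H) = 4 + H² - 27*H (p(H) = (H² + (-3)³*H) + 4 = (H² - 27*H) + 4 = 4 + H² - 27*H)
y(k) = 4 + k² - 27*k (y(k) = 4 + (1*k)² - 27*k = 4 + k² - 27*k)
(y(3)*35)*(-9) = ((4 + 3² - 27*3)*35)*(-9) = ((4 + 9 - 81)*35)*(-9) = -68*35*(-9) = -2380*(-9) = 21420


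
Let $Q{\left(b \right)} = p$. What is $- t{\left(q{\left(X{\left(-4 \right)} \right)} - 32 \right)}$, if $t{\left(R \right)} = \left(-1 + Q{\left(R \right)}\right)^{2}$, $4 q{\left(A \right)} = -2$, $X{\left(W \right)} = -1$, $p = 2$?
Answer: $-1$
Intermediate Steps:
$Q{\left(b \right)} = 2$
$q{\left(A \right)} = - \frac{1}{2}$ ($q{\left(A \right)} = \frac{1}{4} \left(-2\right) = - \frac{1}{2}$)
$t{\left(R \right)} = 1$ ($t{\left(R \right)} = \left(-1 + 2\right)^{2} = 1^{2} = 1$)
$- t{\left(q{\left(X{\left(-4 \right)} \right)} - 32 \right)} = \left(-1\right) 1 = -1$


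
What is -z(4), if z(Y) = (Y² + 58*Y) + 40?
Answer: -288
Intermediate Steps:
z(Y) = 40 + Y² + 58*Y
-z(4) = -(40 + 4² + 58*4) = -(40 + 16 + 232) = -1*288 = -288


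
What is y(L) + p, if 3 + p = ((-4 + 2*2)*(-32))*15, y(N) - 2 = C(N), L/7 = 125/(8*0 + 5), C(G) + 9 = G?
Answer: 165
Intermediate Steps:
C(G) = -9 + G
L = 175 (L = 7*(125/(8*0 + 5)) = 7*(125/(0 + 5)) = 7*(125/5) = 7*(125*(1/5)) = 7*25 = 175)
y(N) = -7 + N (y(N) = 2 + (-9 + N) = -7 + N)
p = -3 (p = -3 + ((-4 + 2*2)*(-32))*15 = -3 + ((-4 + 4)*(-32))*15 = -3 + (0*(-32))*15 = -3 + 0*15 = -3 + 0 = -3)
y(L) + p = (-7 + 175) - 3 = 168 - 3 = 165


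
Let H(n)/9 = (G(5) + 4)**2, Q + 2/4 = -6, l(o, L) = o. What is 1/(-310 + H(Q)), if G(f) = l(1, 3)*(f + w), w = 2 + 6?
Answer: 1/2291 ≈ 0.00043649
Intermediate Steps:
Q = -13/2 (Q = -1/2 - 6 = -13/2 ≈ -6.5000)
w = 8
G(f) = 8 + f (G(f) = 1*(f + 8) = 1*(8 + f) = 8 + f)
H(n) = 2601 (H(n) = 9*((8 + 5) + 4)**2 = 9*(13 + 4)**2 = 9*17**2 = 9*289 = 2601)
1/(-310 + H(Q)) = 1/(-310 + 2601) = 1/2291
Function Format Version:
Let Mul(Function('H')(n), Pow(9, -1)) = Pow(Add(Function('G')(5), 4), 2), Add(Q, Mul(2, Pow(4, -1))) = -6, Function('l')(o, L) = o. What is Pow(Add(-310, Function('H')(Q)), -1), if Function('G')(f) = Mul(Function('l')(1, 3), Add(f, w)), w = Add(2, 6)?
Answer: Rational(1, 2291) ≈ 0.00043649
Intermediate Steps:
Q = Rational(-13, 2) (Q = Add(Rational(-1, 2), -6) = Rational(-13, 2) ≈ -6.5000)
w = 8
Function('G')(f) = Add(8, f) (Function('G')(f) = Mul(1, Add(f, 8)) = Mul(1, Add(8, f)) = Add(8, f))
Function('H')(n) = 2601 (Function('H')(n) = Mul(9, Pow(Add(Add(8, 5), 4), 2)) = Mul(9, Pow(Add(13, 4), 2)) = Mul(9, Pow(17, 2)) = Mul(9, 289) = 2601)
Pow(Add(-310, Function('H')(Q)), -1) = Pow(Add(-310, 2601), -1) = Pow(2291, -1) = Rational(1, 2291)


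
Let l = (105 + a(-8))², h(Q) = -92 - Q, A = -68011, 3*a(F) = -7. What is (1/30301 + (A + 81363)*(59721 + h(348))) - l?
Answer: 215851729207553/272709 ≈ 7.9151e+8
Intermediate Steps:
a(F) = -7/3 (a(F) = (⅓)*(-7) = -7/3)
l = 94864/9 (l = (105 - 7/3)² = (308/3)² = 94864/9 ≈ 10540.)
(1/30301 + (A + 81363)*(59721 + h(348))) - l = (1/30301 + (-68011 + 81363)*(59721 + (-92 - 1*348))) - 1*94864/9 = (1/30301 + 13352*(59721 + (-92 - 348))) - 94864/9 = (1/30301 + 13352*(59721 - 440)) - 94864/9 = (1/30301 + 13352*59281) - 94864/9 = (1/30301 + 791519912) - 94864/9 = 23983844853513/30301 - 94864/9 = 215851729207553/272709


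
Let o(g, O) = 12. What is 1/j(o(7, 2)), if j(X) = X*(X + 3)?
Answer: 1/180 ≈ 0.0055556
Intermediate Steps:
j(X) = X*(3 + X)
1/j(o(7, 2)) = 1/(12*(3 + 12)) = 1/(12*15) = 1/180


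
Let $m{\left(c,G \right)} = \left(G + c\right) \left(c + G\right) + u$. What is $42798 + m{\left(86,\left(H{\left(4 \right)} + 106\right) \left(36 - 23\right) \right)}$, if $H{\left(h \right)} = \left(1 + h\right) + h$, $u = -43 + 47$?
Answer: $2542363$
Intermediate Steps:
$u = 4$
$H{\left(h \right)} = 1 + 2 h$
$m{\left(c,G \right)} = 4 + \left(G + c\right)^{2}$ ($m{\left(c,G \right)} = \left(G + c\right) \left(c + G\right) + 4 = \left(G + c\right) \left(G + c\right) + 4 = \left(G + c\right)^{2} + 4 = 4 + \left(G + c\right)^{2}$)
$42798 + m{\left(86,\left(H{\left(4 \right)} + 106\right) \left(36 - 23\right) \right)} = 42798 + \left(4 + \left(\left(\left(1 + 2 \cdot 4\right) + 106\right) \left(36 - 23\right) + 86\right)^{2}\right) = 42798 + \left(4 + \left(\left(\left(1 + 8\right) + 106\right) 13 + 86\right)^{2}\right) = 42798 + \left(4 + \left(\left(9 + 106\right) 13 + 86\right)^{2}\right) = 42798 + \left(4 + \left(115 \cdot 13 + 86\right)^{2}\right) = 42798 + \left(4 + \left(1495 + 86\right)^{2}\right) = 42798 + \left(4 + 1581^{2}\right) = 42798 + \left(4 + 2499561\right) = 42798 + 2499565 = 2542363$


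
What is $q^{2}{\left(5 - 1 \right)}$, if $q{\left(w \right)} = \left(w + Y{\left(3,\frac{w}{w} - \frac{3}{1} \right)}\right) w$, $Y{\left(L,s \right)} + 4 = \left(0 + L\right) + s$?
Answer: $16$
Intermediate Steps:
$Y{\left(L,s \right)} = -4 + L + s$ ($Y{\left(L,s \right)} = -4 + \left(\left(0 + L\right) + s\right) = -4 + \left(L + s\right) = -4 + L + s$)
$q{\left(w \right)} = w \left(-3 + w\right)$ ($q{\left(w \right)} = \left(w + \left(-4 + 3 + \left(\frac{w}{w} - \frac{3}{1}\right)\right)\right) w = \left(w + \left(-4 + 3 + \left(1 - 3\right)\right)\right) w = \left(w - 3\right) w = \left(-3 + w\right) w = w \left(-3 + w\right)$)
$q^{2}{\left(5 - 1 \right)} = \left(\left(5 - 1\right) \left(-3 + \left(5 - 1\right)\right)\right)^{2} = \left(4 \left(-3 + 4\right)\right)^{2} = \left(4 \cdot 1\right)^{2} = 4^{2} = 16$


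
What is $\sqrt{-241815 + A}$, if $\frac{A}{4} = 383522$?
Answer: $\sqrt{1292273} \approx 1136.8$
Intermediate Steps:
$A = 1534088$ ($A = 4 \cdot 383522 = 1534088$)
$\sqrt{-241815 + A} = \sqrt{-241815 + 1534088} = \sqrt{1292273}$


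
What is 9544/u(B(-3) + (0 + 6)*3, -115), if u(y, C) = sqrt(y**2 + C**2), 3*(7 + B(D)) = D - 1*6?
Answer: 9544*sqrt(13289)/13289 ≈ 82.791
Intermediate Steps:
B(D) = -9 + D/3 (B(D) = -7 + (D - 1*6)/3 = -7 + (D - 6)/3 = -7 + (-6 + D)/3 = -7 + (-2 + D/3) = -9 + D/3)
u(y, C) = sqrt(C**2 + y**2)
9544/u(B(-3) + (0 + 6)*3, -115) = 9544/(sqrt((-115)**2 + ((-9 + (1/3)*(-3)) + (0 + 6)*3)**2)) = 9544/(sqrt(13225 + ((-9 - 1) + 6*3)**2)) = 9544/(sqrt(13225 + (-10 + 18)**2)) = 9544/(sqrt(13225 + 8**2)) = 9544/(sqrt(13225 + 64)) = 9544/(sqrt(13289)) = 9544*(sqrt(13289)/13289) = 9544*sqrt(13289)/13289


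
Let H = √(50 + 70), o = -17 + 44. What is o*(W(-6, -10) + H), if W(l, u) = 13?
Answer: 351 + 54*√30 ≈ 646.77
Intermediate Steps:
o = 27
H = 2*√30 (H = √120 = 2*√30 ≈ 10.954)
o*(W(-6, -10) + H) = 27*(13 + 2*√30) = 351 + 54*√30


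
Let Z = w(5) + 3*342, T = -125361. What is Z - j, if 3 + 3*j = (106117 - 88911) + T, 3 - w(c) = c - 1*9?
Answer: 111257/3 ≈ 37086.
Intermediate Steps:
w(c) = 12 - c (w(c) = 3 - (c - 1*9) = 3 - (c - 9) = 3 - (-9 + c) = 3 + (9 - c) = 12 - c)
Z = 1033 (Z = (12 - 1*5) + 3*342 = (12 - 5) + 1026 = 7 + 1026 = 1033)
j = -108158/3 (j = -1 + ((106117 - 88911) - 125361)/3 = -1 + (17206 - 125361)/3 = -1 + (⅓)*(-108155) = -1 - 108155/3 = -108158/3 ≈ -36053.)
Z - j = 1033 - 1*(-108158/3) = 1033 + 108158/3 = 111257/3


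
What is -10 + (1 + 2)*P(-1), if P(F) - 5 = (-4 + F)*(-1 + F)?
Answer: 35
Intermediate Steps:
P(F) = 5 + (-1 + F)*(-4 + F) (P(F) = 5 + (-4 + F)*(-1 + F) = 5 + (-1 + F)*(-4 + F))
-10 + (1 + 2)*P(-1) = -10 + (1 + 2)*(9 + (-1)**2 - 5*(-1)) = -10 + 3*(9 + 1 + 5) = -10 + 3*15 = -10 + 45 = 35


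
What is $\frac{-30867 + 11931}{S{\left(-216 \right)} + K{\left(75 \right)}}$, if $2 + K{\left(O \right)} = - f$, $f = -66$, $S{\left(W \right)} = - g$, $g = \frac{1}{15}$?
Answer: $- \frac{284040}{959} \approx -296.18$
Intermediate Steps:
$g = \frac{1}{15} \approx 0.066667$
$S{\left(W \right)} = - \frac{1}{15}$ ($S{\left(W \right)} = \left(-1\right) \frac{1}{15} = - \frac{1}{15}$)
$K{\left(O \right)} = 64$ ($K{\left(O \right)} = -2 - -66 = -2 + 66 = 64$)
$\frac{-30867 + 11931}{S{\left(-216 \right)} + K{\left(75 \right)}} = \frac{-30867 + 11931}{- \frac{1}{15} + 64} = - \frac{18936}{\frac{959}{15}} = \left(-18936\right) \frac{15}{959} = - \frac{284040}{959}$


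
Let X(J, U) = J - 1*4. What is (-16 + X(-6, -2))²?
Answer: 676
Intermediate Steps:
X(J, U) = -4 + J (X(J, U) = J - 4 = -4 + J)
(-16 + X(-6, -2))² = (-16 + (-4 - 6))² = (-16 - 10)² = (-26)² = 676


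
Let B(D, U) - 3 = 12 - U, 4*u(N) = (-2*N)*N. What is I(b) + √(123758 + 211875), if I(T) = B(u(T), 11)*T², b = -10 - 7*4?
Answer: 5776 + √335633 ≈ 6355.3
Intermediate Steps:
b = -38 (b = -10 - 28 = -38)
u(N) = -N²/2 (u(N) = ((-2*N)*N)/4 = (-2*N²)/4 = -N²/2)
B(D, U) = 15 - U (B(D, U) = 3 + (12 - U) = 15 - U)
I(T) = 4*T² (I(T) = (15 - 1*11)*T² = (15 - 11)*T² = 4*T²)
I(b) + √(123758 + 211875) = 4*(-38)² + √(123758 + 211875) = 4*1444 + √335633 = 5776 + √335633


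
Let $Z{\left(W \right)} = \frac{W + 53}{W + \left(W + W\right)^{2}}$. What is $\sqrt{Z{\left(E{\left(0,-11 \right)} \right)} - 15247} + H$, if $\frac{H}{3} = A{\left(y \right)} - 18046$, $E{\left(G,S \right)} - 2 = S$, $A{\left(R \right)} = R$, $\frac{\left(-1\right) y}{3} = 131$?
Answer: $-55317 + \frac{i \sqrt{168096635}}{105} \approx -55317.0 + 123.48 i$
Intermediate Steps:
$y = -393$ ($y = \left(-3\right) 131 = -393$)
$E{\left(G,S \right)} = 2 + S$
$Z{\left(W \right)} = \frac{53 + W}{W + 4 W^{2}}$ ($Z{\left(W \right)} = \frac{53 + W}{W + \left(2 W\right)^{2}} = \frac{53 + W}{W + 4 W^{2}}$)
$H = -55317$ ($H = 3 \left(-393 - 18046\right) = 3 \left(-18439\right) = -55317$)
$\sqrt{Z{\left(E{\left(0,-11 \right)} \right)} - 15247} + H = \sqrt{\frac{53 + \left(2 - 11\right)}{\left(2 - 11\right) \left(1 + 4 \left(2 - 11\right)\right)} - 15247} - 55317 = \sqrt{\frac{53 - 9}{\left(-9\right) \left(1 + 4 \left(-9\right)\right)} - 15247} - 55317 = \sqrt{\left(- \frac{1}{9}\right) \frac{1}{1 - 36} \cdot 44 - 15247} - 55317 = \sqrt{\left(- \frac{1}{9}\right) \frac{1}{-35} \cdot 44 - 15247} - 55317 = \sqrt{\left(- \frac{1}{9}\right) \left(- \frac{1}{35}\right) 44 - 15247} - 55317 = \sqrt{\frac{44}{315} - 15247} - 55317 = \sqrt{- \frac{4802761}{315}} - 55317 = \frac{i \sqrt{168096635}}{105} - 55317 = -55317 + \frac{i \sqrt{168096635}}{105}$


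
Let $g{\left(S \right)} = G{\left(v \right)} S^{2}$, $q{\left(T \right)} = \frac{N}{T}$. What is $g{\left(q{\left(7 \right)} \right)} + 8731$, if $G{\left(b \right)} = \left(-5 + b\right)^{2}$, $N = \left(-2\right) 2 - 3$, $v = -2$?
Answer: $8780$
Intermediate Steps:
$N = -7$ ($N = -4 - 3 = -7$)
$q{\left(T \right)} = - \frac{7}{T}$
$g{\left(S \right)} = 49 S^{2}$ ($g{\left(S \right)} = \left(-5 - 2\right)^{2} S^{2} = \left(-7\right)^{2} S^{2} = 49 S^{2}$)
$g{\left(q{\left(7 \right)} \right)} + 8731 = 49 \left(- \frac{7}{7}\right)^{2} + 8731 = 49 \left(\left(-7\right) \frac{1}{7}\right)^{2} + 8731 = 49 \left(-1\right)^{2} + 8731 = 49 \cdot 1 + 8731 = 49 + 8731 = 8780$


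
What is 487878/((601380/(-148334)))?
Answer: -6030741271/50115 ≈ -1.2034e+5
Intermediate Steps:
487878/((601380/(-148334))) = 487878/((601380*(-1/148334))) = 487878/(-300690/74167) = 487878*(-74167/300690) = -6030741271/50115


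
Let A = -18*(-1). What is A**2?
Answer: 324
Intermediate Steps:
A = 18
A**2 = 18**2 = 324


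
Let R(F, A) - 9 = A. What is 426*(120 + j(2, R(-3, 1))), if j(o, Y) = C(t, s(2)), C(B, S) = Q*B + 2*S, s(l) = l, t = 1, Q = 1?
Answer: 53250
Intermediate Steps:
C(B, S) = B + 2*S (C(B, S) = 1*B + 2*S = B + 2*S)
R(F, A) = 9 + A
j(o, Y) = 5 (j(o, Y) = 1 + 2*2 = 1 + 4 = 5)
426*(120 + j(2, R(-3, 1))) = 426*(120 + 5) = 426*125 = 53250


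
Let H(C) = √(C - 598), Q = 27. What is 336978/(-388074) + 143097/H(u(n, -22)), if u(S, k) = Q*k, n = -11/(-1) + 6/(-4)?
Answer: -56163/64679 - 143097*I*√298/596 ≈ -0.86833 - 4144.7*I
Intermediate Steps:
n = 19/2 (n = -11*(-1) + 6*(-¼) = 11 - 3/2 = 19/2 ≈ 9.5000)
u(S, k) = 27*k
H(C) = √(-598 + C)
336978/(-388074) + 143097/H(u(n, -22)) = 336978/(-388074) + 143097/(√(-598 + 27*(-22))) = 336978*(-1/388074) + 143097/(√(-598 - 594)) = -56163/64679 + 143097/(√(-1192)) = -56163/64679 + 143097/((2*I*√298)) = -56163/64679 + 143097*(-I*√298/596) = -56163/64679 - 143097*I*√298/596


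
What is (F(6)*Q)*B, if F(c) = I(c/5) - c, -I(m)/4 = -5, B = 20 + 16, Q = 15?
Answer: 7560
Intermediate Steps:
B = 36
I(m) = 20 (I(m) = -4*(-5) = 20)
F(c) = 20 - c
(F(6)*Q)*B = ((20 - 1*6)*15)*36 = ((20 - 6)*15)*36 = (14*15)*36 = 210*36 = 7560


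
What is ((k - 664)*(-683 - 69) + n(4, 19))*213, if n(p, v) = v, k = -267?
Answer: 149127903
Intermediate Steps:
((k - 664)*(-683 - 69) + n(4, 19))*213 = ((-267 - 664)*(-683 - 69) + 19)*213 = (-931*(-752) + 19)*213 = (700112 + 19)*213 = 700131*213 = 149127903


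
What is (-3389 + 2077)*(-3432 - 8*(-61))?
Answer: 3862528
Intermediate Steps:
(-3389 + 2077)*(-3432 - 8*(-61)) = -1312*(-3432 + 488) = -1312*(-2944) = 3862528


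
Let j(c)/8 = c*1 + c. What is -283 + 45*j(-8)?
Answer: -6043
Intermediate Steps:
j(c) = 16*c (j(c) = 8*(c*1 + c) = 8*(c + c) = 8*(2*c) = 16*c)
-283 + 45*j(-8) = -283 + 45*(16*(-8)) = -283 + 45*(-128) = -283 - 5760 = -6043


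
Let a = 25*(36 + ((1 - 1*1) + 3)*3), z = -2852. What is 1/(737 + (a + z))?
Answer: -1/990 ≈ -0.0010101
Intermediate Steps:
a = 1125 (a = 25*(36 + ((1 - 1) + 3)*3) = 25*(36 + (0 + 3)*3) = 25*(36 + 3*3) = 25*(36 + 9) = 25*45 = 1125)
1/(737 + (a + z)) = 1/(737 + (1125 - 2852)) = 1/(737 - 1727) = 1/(-990) = -1/990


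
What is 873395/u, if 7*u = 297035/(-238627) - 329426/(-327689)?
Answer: -478068562591236295/18725164013 ≈ -2.5531e+7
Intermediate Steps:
u = -18725164013/547368101021 (u = (297035/(-238627) - 329426/(-327689))/7 = (297035*(-1/238627) - 329426*(-1/327689))/7 = (-297035/238627 + 329426/327689)/7 = (⅐)*(-18725164013/78195443003) = -18725164013/547368101021 ≈ -0.034209)
873395/u = 873395/(-18725164013/547368101021) = 873395*(-547368101021/18725164013) = -478068562591236295/18725164013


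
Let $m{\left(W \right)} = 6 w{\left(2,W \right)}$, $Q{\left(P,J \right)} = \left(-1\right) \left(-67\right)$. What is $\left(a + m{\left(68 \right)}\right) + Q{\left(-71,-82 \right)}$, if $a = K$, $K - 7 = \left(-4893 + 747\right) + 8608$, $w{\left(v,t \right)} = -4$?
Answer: $4512$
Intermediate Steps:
$Q{\left(P,J \right)} = 67$
$m{\left(W \right)} = -24$ ($m{\left(W \right)} = 6 \left(-4\right) = -24$)
$K = 4469$ ($K = 7 + \left(\left(-4893 + 747\right) + 8608\right) = 7 + \left(-4146 + 8608\right) = 7 + 4462 = 4469$)
$a = 4469$
$\left(a + m{\left(68 \right)}\right) + Q{\left(-71,-82 \right)} = \left(4469 - 24\right) + 67 = 4445 + 67 = 4512$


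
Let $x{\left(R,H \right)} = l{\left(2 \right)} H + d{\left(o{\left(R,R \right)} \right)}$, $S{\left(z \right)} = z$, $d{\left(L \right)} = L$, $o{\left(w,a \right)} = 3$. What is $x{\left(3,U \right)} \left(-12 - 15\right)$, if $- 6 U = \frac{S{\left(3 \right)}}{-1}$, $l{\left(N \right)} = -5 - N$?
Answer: $\frac{27}{2} \approx 13.5$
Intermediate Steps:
$U = \frac{1}{2}$ ($U = - \frac{3 \frac{1}{-1}}{6} = - \frac{3 \left(-1\right)}{6} = \left(- \frac{1}{6}\right) \left(-3\right) = \frac{1}{2} \approx 0.5$)
$x{\left(R,H \right)} = 3 - 7 H$ ($x{\left(R,H \right)} = \left(-5 - 2\right) H + 3 = - 7 H + 3 = 3 - 7 H$)
$x{\left(3,U \right)} \left(-12 - 15\right) = \left(3 - \frac{7}{2}\right) \left(-12 - 15\right) = \left(- \frac{1}{2}\right) \left(-27\right) = \frac{27}{2}$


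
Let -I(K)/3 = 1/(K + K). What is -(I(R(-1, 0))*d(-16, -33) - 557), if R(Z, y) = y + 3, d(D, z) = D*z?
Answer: 821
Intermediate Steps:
R(Z, y) = 3 + y
I(K) = -3/(2*K) (I(K) = -3/(K + K) = -3*1/(2*K) = -3/(2*K))
-(I(R(-1, 0))*d(-16, -33) - 557) = -((-3/(2*(3 + 0)))*(-16*(-33)) - 557) = -(-3/2/3*528 - 557) = -(-3/2*⅓*528 - 557) = -(-½*528 - 557) = -(-264 - 557) = -1*(-821) = 821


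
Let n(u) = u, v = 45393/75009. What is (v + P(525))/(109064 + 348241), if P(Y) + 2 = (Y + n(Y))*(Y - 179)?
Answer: 605570335/762266461 ≈ 0.79443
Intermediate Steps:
v = 15131/25003 (v = 45393*(1/75009) = 15131/25003 ≈ 0.60517)
P(Y) = -2 + 2*Y*(-179 + Y) (P(Y) = -2 + (Y + Y)*(Y - 179) = -2 + (2*Y)*(-179 + Y) = -2 + 2*Y*(-179 + Y))
(v + P(525))/(109064 + 348241) = (15131/25003 + (-2 - 358*525 + 2*525²))/(109064 + 348241) = (15131/25003 + (-2 - 187950 + 2*275625))/457305 = (15131/25003 + (-2 - 187950 + 551250))*(1/457305) = (15131/25003 + 363298)*(1/457305) = (9083555025/25003)*(1/457305) = 605570335/762266461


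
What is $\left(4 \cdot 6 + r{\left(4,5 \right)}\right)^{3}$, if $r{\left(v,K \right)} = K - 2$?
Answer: $19683$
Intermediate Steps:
$r{\left(v,K \right)} = -2 + K$
$\left(4 \cdot 6 + r{\left(4,5 \right)}\right)^{3} = \left(4 \cdot 6 + \left(-2 + 5\right)\right)^{3} = \left(24 + 3\right)^{3} = 27^{3} = 19683$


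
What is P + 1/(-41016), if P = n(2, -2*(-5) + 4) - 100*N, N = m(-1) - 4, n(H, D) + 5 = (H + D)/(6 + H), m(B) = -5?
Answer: 36791351/41016 ≈ 897.00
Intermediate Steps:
n(H, D) = -5 + (D + H)/(6 + H) (n(H, D) = -5 + (H + D)/(6 + H) = -5 + (D + H)/(6 + H))
N = -9 (N = -5 - 4 = -9)
P = 897 (P = (-30 + (-2*(-5) + 4) - 4*2)/(6 + 2) - 100*(-9) = (-30 + (10 + 4) - 8)/8 + 900 = (-30 + 14 - 8)/8 + 900 = (⅛)*(-24) + 900 = -3 + 900 = 897)
P + 1/(-41016) = 897 + 1/(-41016) = 897 - 1/41016 = 36791351/41016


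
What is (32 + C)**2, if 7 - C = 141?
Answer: 10404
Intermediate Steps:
C = -134 (C = 7 - 1*141 = 7 - 141 = -134)
(32 + C)**2 = (32 - 134)**2 = (-102)**2 = 10404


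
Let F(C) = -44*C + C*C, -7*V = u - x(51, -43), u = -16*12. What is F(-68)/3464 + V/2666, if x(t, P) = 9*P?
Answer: 17681789/8080646 ≈ 2.1882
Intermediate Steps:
u = -192
V = -195/7 (V = -(-192 - 9*(-43))/7 = -(-192 - 1*(-387))/7 = -(-192 + 387)/7 = -⅐*195 = -195/7 ≈ -27.857)
F(C) = C² - 44*C (F(C) = -44*C + C² = C² - 44*C)
F(-68)/3464 + V/2666 = -68*(-44 - 68)/3464 - 195/7/2666 = -68*(-112)*(1/3464) - 195/7*1/2666 = 7616*(1/3464) - 195/18662 = 952/433 - 195/18662 = 17681789/8080646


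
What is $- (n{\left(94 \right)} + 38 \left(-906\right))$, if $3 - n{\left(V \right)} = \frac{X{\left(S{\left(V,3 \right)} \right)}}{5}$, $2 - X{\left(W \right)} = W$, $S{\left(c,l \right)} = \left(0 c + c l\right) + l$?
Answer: $\frac{171842}{5} \approx 34368.0$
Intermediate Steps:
$S{\left(c,l \right)} = l + c l$ ($S{\left(c,l \right)} = \left(0 + c l\right) + l = c l + l = l + c l$)
$X{\left(W \right)} = 2 - W$
$n{\left(V \right)} = \frac{16}{5} + \frac{3 V}{5}$ ($n{\left(V \right)} = 3 - \frac{2 - 3 \left(1 + V\right)}{5} = 3 - \left(2 - \left(3 + 3 V\right)\right) \frac{1}{5} = 3 - \left(-1 - 3 V\right) \frac{1}{5} = 3 - \left(- \frac{1}{5} - \frac{3 V}{5}\right) = 3 + \left(\frac{1}{5} + \frac{3 V}{5}\right) = \frac{16}{5} + \frac{3 V}{5}$)
$- (n{\left(94 \right)} + 38 \left(-906\right)) = - (\left(\frac{16}{5} + \frac{3}{5} \cdot 94\right) + 38 \left(-906\right)) = - (\left(\frac{16}{5} + \frac{282}{5}\right) - 34428) = - (\frac{298}{5} - 34428) = \left(-1\right) \left(- \frac{171842}{5}\right) = \frac{171842}{5}$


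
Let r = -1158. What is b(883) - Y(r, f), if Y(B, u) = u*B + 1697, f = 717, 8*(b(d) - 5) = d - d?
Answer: 828594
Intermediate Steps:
b(d) = 5 (b(d) = 5 + (d - d)/8 = 5 + (⅛)*0 = 5 + 0 = 5)
Y(B, u) = 1697 + B*u (Y(B, u) = B*u + 1697 = 1697 + B*u)
b(883) - Y(r, f) = 5 - (1697 - 1158*717) = 5 - (1697 - 830286) = 5 - 1*(-828589) = 5 + 828589 = 828594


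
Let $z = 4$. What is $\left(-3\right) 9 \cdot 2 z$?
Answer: $-216$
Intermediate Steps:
$\left(-3\right) 9 \cdot 2 z = \left(-3\right) 9 \cdot 2 \cdot 4 = \left(-27\right) 8 = -216$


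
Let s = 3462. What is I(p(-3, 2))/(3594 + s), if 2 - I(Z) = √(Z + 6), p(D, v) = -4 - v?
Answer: 1/3528 ≈ 0.00028345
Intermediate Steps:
I(Z) = 2 - √(6 + Z) (I(Z) = 2 - √(Z + 6) = 2 - √(6 + Z))
I(p(-3, 2))/(3594 + s) = (2 - √(6 + (-4 - 1*2)))/(3594 + 3462) = (2 - √(6 + (-4 - 2)))/7056 = (2 - √(6 - 6))/7056 = (2 - √0)/7056 = (2 - 1*0)/7056 = (2 + 0)/7056 = (1/7056)*2 = 1/3528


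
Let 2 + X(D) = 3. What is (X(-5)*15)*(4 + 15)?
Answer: 285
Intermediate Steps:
X(D) = 1 (X(D) = -2 + 3 = 1)
(X(-5)*15)*(4 + 15) = (1*15)*(4 + 15) = 15*19 = 285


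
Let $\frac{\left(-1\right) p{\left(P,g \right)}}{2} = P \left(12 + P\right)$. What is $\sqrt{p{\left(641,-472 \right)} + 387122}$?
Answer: $2 i \sqrt{112506} \approx 670.84 i$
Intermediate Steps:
$p{\left(P,g \right)} = - 2 P \left(12 + P\right)$
$\sqrt{p{\left(641,-472 \right)} + 387122} = \sqrt{\left(-2\right) 641 \left(12 + 641\right) + 387122} = \sqrt{\left(-2\right) 641 \cdot 653 + 387122} = \sqrt{-837146 + 387122} = \sqrt{-450024} = 2 i \sqrt{112506}$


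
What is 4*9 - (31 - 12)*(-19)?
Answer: 397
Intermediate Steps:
4*9 - (31 - 12)*(-19) = 36 - 19*(-19) = 36 - 1*(-361) = 36 + 361 = 397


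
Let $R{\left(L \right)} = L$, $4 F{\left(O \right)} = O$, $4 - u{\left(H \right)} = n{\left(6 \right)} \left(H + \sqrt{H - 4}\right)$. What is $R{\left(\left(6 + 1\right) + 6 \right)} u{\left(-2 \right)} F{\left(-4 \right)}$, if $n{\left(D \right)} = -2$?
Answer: $- 26 i \sqrt{6} \approx - 63.687 i$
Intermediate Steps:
$u{\left(H \right)} = 4 + 2 H + 2 \sqrt{-4 + H}$ ($u{\left(H \right)} = 4 - - 2 \left(H + \sqrt{H - 4}\right) = 4 - - 2 \left(H + \sqrt{-4 + H}\right) = 4 - \left(- 2 H - 2 \sqrt{-4 + H}\right) = 4 + \left(2 H + 2 \sqrt{-4 + H}\right) = 4 + 2 H + 2 \sqrt{-4 + H}$)
$F{\left(O \right)} = \frac{O}{4}$
$R{\left(\left(6 + 1\right) + 6 \right)} u{\left(-2 \right)} F{\left(-4 \right)} = \left(\left(6 + 1\right) + 6\right) \left(4 + 2 \left(-2\right) + 2 \sqrt{-4 - 2}\right) \frac{1}{4} \left(-4\right) = \left(7 + 6\right) \left(4 - 4 + 2 \sqrt{-6}\right) \left(-1\right) = 13 \left(4 - 4 + 2 i \sqrt{6}\right) \left(-1\right) = 13 \cdot 2 i \sqrt{6} \left(-1\right) = 26 i \sqrt{6} \left(-1\right) = - 26 i \sqrt{6}$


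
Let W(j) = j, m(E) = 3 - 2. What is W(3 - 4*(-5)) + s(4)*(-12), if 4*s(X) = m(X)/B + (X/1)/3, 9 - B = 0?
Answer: 56/3 ≈ 18.667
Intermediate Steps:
m(E) = 1
B = 9 (B = 9 - 1*0 = 9 + 0 = 9)
s(X) = 1/36 + X/12 (s(X) = (1/9 + (X/1)/3)/4 = (1*(⅑) + (X*1)*(⅓))/4 = (⅑ + X*(⅓))/4 = (⅑ + X/3)/4 = 1/36 + X/12)
W(3 - 4*(-5)) + s(4)*(-12) = (3 - 4*(-5)) + (1/36 + (1/12)*4)*(-12) = (3 + 20) + (1/36 + ⅓)*(-12) = 23 + (13/36)*(-12) = 23 - 13/3 = 56/3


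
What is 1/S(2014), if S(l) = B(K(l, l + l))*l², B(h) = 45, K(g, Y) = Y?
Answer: 1/182528820 ≈ 5.4786e-9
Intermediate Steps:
S(l) = 45*l²
1/S(2014) = 1/(45*2014²) = 1/(45*4056196) = 1/182528820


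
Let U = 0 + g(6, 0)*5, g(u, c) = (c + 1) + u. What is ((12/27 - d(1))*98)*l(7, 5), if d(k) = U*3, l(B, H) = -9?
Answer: 92218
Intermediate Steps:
g(u, c) = 1 + c + u (g(u, c) = (1 + c) + u = 1 + c + u)
U = 35 (U = 0 + (1 + 0 + 6)*5 = 0 + 7*5 = 0 + 35 = 35)
d(k) = 105 (d(k) = 35*3 = 105)
((12/27 - d(1))*98)*l(7, 5) = ((12/27 - 1*105)*98)*(-9) = ((12*(1/27) - 105)*98)*(-9) = ((4/9 - 105)*98)*(-9) = -941/9*98*(-9) = -92218/9*(-9) = 92218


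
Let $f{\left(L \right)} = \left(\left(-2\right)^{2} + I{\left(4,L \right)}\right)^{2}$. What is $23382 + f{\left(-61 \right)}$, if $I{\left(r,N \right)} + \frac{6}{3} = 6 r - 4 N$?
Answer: $96282$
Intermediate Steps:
$I{\left(r,N \right)} = -2 - 4 N + 6 r$ ($I{\left(r,N \right)} = -2 - \left(- 6 r + 4 N\right) = -2 - 4 N + 6 r$)
$f{\left(L \right)} = \left(26 - 4 L\right)^{2}$ ($f{\left(L \right)} = \left(\left(-2\right)^{2} - \left(-22 + 4 L\right)\right)^{2} = \left(4 - \left(-22 + 4 L\right)\right)^{2} = \left(26 - 4 L\right)^{2}$)
$23382 + f{\left(-61 \right)} = 23382 + 4 \left(-13 + 2 \left(-61\right)\right)^{2} = 23382 + 4 \left(-13 - 122\right)^{2} = 23382 + 4 \left(-135\right)^{2} = 23382 + 4 \cdot 18225 = 23382 + 72900 = 96282$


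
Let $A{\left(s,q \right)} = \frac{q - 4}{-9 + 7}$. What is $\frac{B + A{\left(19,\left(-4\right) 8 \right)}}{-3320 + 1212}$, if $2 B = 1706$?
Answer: $- \frac{871}{2108} \approx -0.41319$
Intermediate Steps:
$B = 853$ ($B = \frac{1}{2} \cdot 1706 = 853$)
$A{\left(s,q \right)} = 2 - \frac{q}{2}$ ($A{\left(s,q \right)} = \frac{-4 + q}{-2} = \left(-4 + q\right) \left(- \frac{1}{2}\right) = 2 - \frac{q}{2}$)
$\frac{B + A{\left(19,\left(-4\right) 8 \right)}}{-3320 + 1212} = \frac{853 - \left(-2 + \frac{\left(-4\right) 8}{2}\right)}{-3320 + 1212} = \frac{853 + \left(2 - -16\right)}{-2108} = \left(853 + \left(2 + 16\right)\right) \left(- \frac{1}{2108}\right) = \left(853 + 18\right) \left(- \frac{1}{2108}\right) = 871 \left(- \frac{1}{2108}\right) = - \frac{871}{2108}$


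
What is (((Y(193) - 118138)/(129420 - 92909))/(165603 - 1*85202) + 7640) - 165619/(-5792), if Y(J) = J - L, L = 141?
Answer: 130385560923956477/17002537116512 ≈ 7668.6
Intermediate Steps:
Y(J) = -141 + J (Y(J) = J - 1*141 = J - 141 = -141 + J)
(((Y(193) - 118138)/(129420 - 92909))/(165603 - 1*85202) + 7640) - 165619/(-5792) = ((((-141 + 193) - 118138)/(129420 - 92909))/(165603 - 1*85202) + 7640) - 165619/(-5792) = (((52 - 118138)/36511)/(165603 - 85202) + 7640) - 165619*(-1/5792) = (-118086*1/36511/80401 + 7640) + 165619/5792 = (-118086/36511*1/80401 + 7640) + 165619/5792 = (-118086/2935520911 + 7640) + 165619/5792 = 22427379641954/2935520911 + 165619/5792 = 130385560923956477/17002537116512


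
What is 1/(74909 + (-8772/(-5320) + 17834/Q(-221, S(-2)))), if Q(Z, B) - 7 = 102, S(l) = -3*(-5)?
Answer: 144970/10883515987 ≈ 1.3320e-5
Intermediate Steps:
S(l) = 15
Q(Z, B) = 109 (Q(Z, B) = 7 + 102 = 109)
1/(74909 + (-8772/(-5320) + 17834/Q(-221, S(-2)))) = 1/(74909 + (-8772/(-5320) + 17834/109)) = 1/(74909 + (-8772*(-1/5320) + 17834*(1/109))) = 1/(74909 + (2193/1330 + 17834/109)) = 1/(74909 + 23958257/144970) = 1/(10883515987/144970) = 144970/10883515987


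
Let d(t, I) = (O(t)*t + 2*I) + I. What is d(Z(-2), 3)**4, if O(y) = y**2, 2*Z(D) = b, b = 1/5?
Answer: 6563916486036001/1000000000000 ≈ 6563.9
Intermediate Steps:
b = 1/5 ≈ 0.20000
Z(D) = 1/10 (Z(D) = (1/2)*(1/5) = 1/10)
d(t, I) = t**3 + 3*I (d(t, I) = (t**2*t + 2*I) + I = (t**3 + 2*I) + I = t**3 + 3*I)
d(Z(-2), 3)**4 = ((1/10)**3 + 3*3)**4 = (1/1000 + 9)**4 = (9001/1000)**4 = 6563916486036001/1000000000000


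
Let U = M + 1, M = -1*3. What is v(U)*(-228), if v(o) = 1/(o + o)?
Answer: 57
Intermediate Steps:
M = -3
U = -2 (U = -3 + 1 = -2)
v(o) = 1/(2*o)
v(U)*(-228) = ((1/2)/(-2))*(-228) = ((1/2)*(-1/2))*(-228) = -1/4*(-228) = 57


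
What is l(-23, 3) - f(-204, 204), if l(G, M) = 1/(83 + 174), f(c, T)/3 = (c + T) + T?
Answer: -157283/257 ≈ -612.00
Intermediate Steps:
f(c, T) = 3*c + 6*T (f(c, T) = 3*((c + T) + T) = 3*((T + c) + T) = 3*(c + 2*T) = 3*c + 6*T)
l(G, M) = 1/257
l(-23, 3) - f(-204, 204) = 1/257 - (3*(-204) + 6*204) = 1/257 - (-612 + 1224) = 1/257 - 1*612 = 1/257 - 612 = -157283/257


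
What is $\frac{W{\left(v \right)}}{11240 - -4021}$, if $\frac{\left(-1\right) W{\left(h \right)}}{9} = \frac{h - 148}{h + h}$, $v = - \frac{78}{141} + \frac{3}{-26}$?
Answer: $- \frac{545019}{8312158} \approx -0.065569$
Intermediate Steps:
$v = - \frac{817}{1222}$ ($v = \left(-78\right) \frac{1}{141} + 3 \left(- \frac{1}{26}\right) = - \frac{26}{47} - \frac{3}{26} = - \frac{817}{1222} \approx -0.66858$)
$W{\left(h \right)} = - \frac{9 \left(-148 + h\right)}{2 h}$ ($W{\left(h \right)} = - 9 \frac{h - 148}{h + h} = - 9 \frac{-148 + h}{2 h} = - \frac{9 \left(-148 + h\right)}{2 h}$)
$\frac{W{\left(v \right)}}{11240 - -4021} = \frac{- \frac{9}{2} + \frac{666}{- \frac{817}{1222}}}{11240 - -4021} = \frac{- \frac{9}{2} + 666 \left(- \frac{1222}{817}\right)}{11240 + 4021} = \frac{- \frac{9}{2} - \frac{813852}{817}}{15261} = \left(- \frac{1635057}{1634}\right) \frac{1}{15261} = - \frac{545019}{8312158}$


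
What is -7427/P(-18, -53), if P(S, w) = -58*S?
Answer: -7427/1044 ≈ -7.1140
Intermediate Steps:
-7427/P(-18, -53) = -7427/((-58*(-18))) = -7427/1044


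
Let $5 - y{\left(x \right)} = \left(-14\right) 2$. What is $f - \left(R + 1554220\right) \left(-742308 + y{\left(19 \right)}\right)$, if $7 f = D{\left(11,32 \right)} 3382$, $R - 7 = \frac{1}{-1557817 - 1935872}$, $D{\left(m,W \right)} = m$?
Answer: $\frac{9404599653212001676}{8151941} \approx 1.1537 \cdot 10^{12}$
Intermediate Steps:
$y{\left(x \right)} = 33$ ($y{\left(x \right)} = 5 - \left(-14\right) 2 = 5 - -28 = 5 + 28 = 33$)
$R = \frac{24455822}{3493689}$ ($R = 7 + \frac{1}{-1557817 - 1935872} = 7 + \frac{1}{-3493689} = 7 - \frac{1}{3493689} = \frac{24455822}{3493689} \approx 7.0$)
$f = \frac{37202}{7}$ ($f = \frac{11 \cdot 3382}{7} = \frac{1}{7} \cdot 37202 = \frac{37202}{7} \approx 5314.6$)
$f - \left(R + 1554220\right) \left(-742308 + y{\left(19 \right)}\right) = \frac{37202}{7} - \left(\frac{24455822}{3493689} + 1554220\right) \left(-742308 + 33\right) = \frac{37202}{7} - \frac{5429985773402}{3493689} \left(-742275\right) = \frac{37202}{7} - - \frac{1343514229983989850}{1164563} = \frac{37202}{7} + \frac{1343514229983989850}{1164563} = \frac{9404599653212001676}{8151941}$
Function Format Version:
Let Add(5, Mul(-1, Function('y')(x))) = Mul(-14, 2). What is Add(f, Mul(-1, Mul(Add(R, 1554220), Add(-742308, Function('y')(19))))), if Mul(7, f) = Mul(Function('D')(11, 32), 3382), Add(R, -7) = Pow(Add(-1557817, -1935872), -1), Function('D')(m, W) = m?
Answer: Rational(9404599653212001676, 8151941) ≈ 1.1537e+12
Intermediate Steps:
Function('y')(x) = 33 (Function('y')(x) = Add(5, Mul(-1, Mul(-14, 2))) = Add(5, Mul(-1, -28)) = Add(5, 28) = 33)
R = Rational(24455822, 3493689) (R = Add(7, Pow(Add(-1557817, -1935872), -1)) = Add(7, Pow(-3493689, -1)) = Add(7, Rational(-1, 3493689)) = Rational(24455822, 3493689) ≈ 7.0000)
f = Rational(37202, 7) (f = Mul(Rational(1, 7), Mul(11, 3382)) = Mul(Rational(1, 7), 37202) = Rational(37202, 7) ≈ 5314.6)
Add(f, Mul(-1, Mul(Add(R, 1554220), Add(-742308, Function('y')(19))))) = Add(Rational(37202, 7), Mul(-1, Mul(Add(Rational(24455822, 3493689), 1554220), Add(-742308, 33)))) = Add(Rational(37202, 7), Mul(-1, Mul(Rational(5429985773402, 3493689), -742275))) = Add(Rational(37202, 7), Mul(-1, Rational(-1343514229983989850, 1164563))) = Add(Rational(37202, 7), Rational(1343514229983989850, 1164563)) = Rational(9404599653212001676, 8151941)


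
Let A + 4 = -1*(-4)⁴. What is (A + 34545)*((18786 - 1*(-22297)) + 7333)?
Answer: 1659942560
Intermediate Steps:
A = -260 (A = -4 - 1*(-4)⁴ = -4 - 1*256 = -4 - 256 = -260)
(A + 34545)*((18786 - 1*(-22297)) + 7333) = (-260 + 34545)*((18786 - 1*(-22297)) + 7333) = 34285*((18786 + 22297) + 7333) = 34285*(41083 + 7333) = 34285*48416 = 1659942560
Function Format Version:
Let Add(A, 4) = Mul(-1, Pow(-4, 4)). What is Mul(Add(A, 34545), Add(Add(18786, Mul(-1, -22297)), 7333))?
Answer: 1659942560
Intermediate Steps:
A = -260 (A = Add(-4, Mul(-1, Pow(-4, 4))) = Add(-4, Mul(-1, 256)) = Add(-4, -256) = -260)
Mul(Add(A, 34545), Add(Add(18786, Mul(-1, -22297)), 7333)) = Mul(Add(-260, 34545), Add(Add(18786, Mul(-1, -22297)), 7333)) = Mul(34285, Add(Add(18786, 22297), 7333)) = Mul(34285, Add(41083, 7333)) = Mul(34285, 48416) = 1659942560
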